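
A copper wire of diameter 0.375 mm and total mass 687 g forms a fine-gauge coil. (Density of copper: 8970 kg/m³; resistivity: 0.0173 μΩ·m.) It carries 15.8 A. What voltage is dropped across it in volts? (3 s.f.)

1720 V

ρ = 0.0173 μΩ·m = 1.73×10^-8 Ω·m
A = π(d/2)² = π(1.8750e-04 m)² = 1.1045e-07 m²
L = m/(density·A) = 0.687/(8970×1.1045e-07) = 693.4 m
R = ρL/A = (1.73×10^-8)(693.4)/(1.1045e-07) = 108.6 Ω
V = IR = 15.8 × 108.6 = 1720 V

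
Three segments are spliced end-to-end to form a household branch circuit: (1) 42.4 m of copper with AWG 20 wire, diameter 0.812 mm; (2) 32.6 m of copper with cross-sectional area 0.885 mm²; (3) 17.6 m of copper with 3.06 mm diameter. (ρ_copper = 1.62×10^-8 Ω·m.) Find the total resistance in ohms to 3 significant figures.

1.96 Ω

Seg 1: A = π(0.812/2 mm)² = π(4.0600e-04 m)² = 5.178e-07 m²
R_1 = (1.62×10^-8)(42.4)/(5.178e-07) = 1.326 Ω
Seg 2: A = 0.885 mm² = 8.850e-07 m²
R_2 = (1.62×10^-8)(32.6)/(8.850e-07) = 0.5967 Ω
Seg 3: A = π(d/2)² = π(1.5300e-03 m)² = 7.354e-06 m²
R_3 = (1.62×10^-8)(17.6)/(7.354e-06) = 0.03877 Ω
R_total = R_1 + R_2 + R_3 = 1.96 Ω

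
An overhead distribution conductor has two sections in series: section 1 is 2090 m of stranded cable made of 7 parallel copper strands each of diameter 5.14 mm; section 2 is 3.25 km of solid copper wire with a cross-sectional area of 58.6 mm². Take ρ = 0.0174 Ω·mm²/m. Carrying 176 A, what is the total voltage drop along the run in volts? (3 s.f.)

ρ = 0.0174 Ω·mm²/m = 1.74×10^-8 Ω·m
Section 1: A_strand = π(2.5700e-03)² = 2.075e-05 m²; R₁ = ρL/(N·A_s) = (1.74×10^-8)(2090)/(7×2.075e-05) = 0.2504 Ω
Section 2: A = 58.6 mm² = 5.860e-05 m²
R₂ = (1.74×10^-8)(3250)/(5.860e-05) = 0.965 Ω
R = R₁ + R₂ = 1.215 Ω
V = IR = 176 × 1.215 = 214 V

214 V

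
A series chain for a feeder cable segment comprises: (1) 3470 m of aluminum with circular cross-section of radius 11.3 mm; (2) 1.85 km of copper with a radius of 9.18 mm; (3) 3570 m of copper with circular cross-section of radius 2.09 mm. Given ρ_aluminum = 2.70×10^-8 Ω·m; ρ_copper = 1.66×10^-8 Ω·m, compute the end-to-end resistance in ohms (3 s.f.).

Seg 1: A = πr² = π(1.1300e-02 m)² = 4.011e-04 m²
R_1 = (2.70×10^-8)(3470)/(4.011e-04) = 0.2336 Ω
Seg 2: A = πr² = π(9.1800e-03 m)² = 2.647e-04 m²
R_2 = (1.66×10^-8)(1850)/(2.647e-04) = 0.116 Ω
Seg 3: A = πr² = π(2.0900e-03 m)² = 1.372e-05 m²
R_3 = (1.66×10^-8)(3570)/(1.372e-05) = 4.319 Ω
R_total = R_1 + R_2 + R_3 = 4.67 Ω

4.67 Ω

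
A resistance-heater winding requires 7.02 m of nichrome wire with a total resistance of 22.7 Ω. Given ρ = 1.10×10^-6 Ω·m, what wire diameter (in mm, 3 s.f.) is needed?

0.658 mm

A = ρL/R = (1.10×10^-6)(7.02)/(22.7) = 3.402e-07 m²
d = 2√(A/π) = 6.581e-04 m = 0.658 mm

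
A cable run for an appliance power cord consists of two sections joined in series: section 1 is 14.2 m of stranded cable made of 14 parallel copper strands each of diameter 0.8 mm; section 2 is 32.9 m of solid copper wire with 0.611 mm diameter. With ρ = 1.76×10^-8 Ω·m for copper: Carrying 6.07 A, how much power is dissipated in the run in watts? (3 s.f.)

74.1 W

Section 1: A_strand = π(4.0000e-04)² = 5.027e-07 m²; R₁ = ρL/(N·A_s) = (1.76×10^-8)(14.2)/(14×5.027e-07) = 0.03551 Ω
Section 2: A = π(d/2)² = π(3.0550e-04 m)² = 2.932e-07 m²
R₂ = (1.76×10^-8)(32.9)/(2.932e-07) = 1.975 Ω
R = R₁ + R₂ = 2.01 Ω
P = I²R = (6.07)² × 2.01 = 74.1 W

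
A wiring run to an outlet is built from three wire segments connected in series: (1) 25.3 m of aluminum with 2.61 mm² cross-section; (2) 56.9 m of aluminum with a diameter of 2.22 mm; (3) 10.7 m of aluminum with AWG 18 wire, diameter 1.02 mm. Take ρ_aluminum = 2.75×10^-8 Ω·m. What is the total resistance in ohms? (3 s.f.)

1.03 Ω

Seg 1: A = 2.61 mm² = 2.610e-06 m²
R_1 = (2.75×10^-8)(25.3)/(2.610e-06) = 0.2666 Ω
Seg 2: A = π(d/2)² = π(1.1100e-03 m)² = 3.871e-06 m²
R_2 = (2.75×10^-8)(56.9)/(3.871e-06) = 0.4042 Ω
Seg 3: A = π(1.02/2 mm)² = π(5.1000e-04 m)² = 8.171e-07 m²
R_3 = (2.75×10^-8)(10.7)/(8.171e-07) = 0.3601 Ω
R_total = R_1 + R_2 + R_3 = 1.03 Ω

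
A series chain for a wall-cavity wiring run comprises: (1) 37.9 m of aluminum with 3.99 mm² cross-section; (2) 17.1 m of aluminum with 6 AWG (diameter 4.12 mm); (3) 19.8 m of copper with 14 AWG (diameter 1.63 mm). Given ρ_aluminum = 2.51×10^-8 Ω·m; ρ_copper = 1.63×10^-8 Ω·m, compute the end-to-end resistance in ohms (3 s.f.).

0.425 Ω

Seg 1: A = 3.99 mm² = 3.990e-06 m²
R_1 = (2.51×10^-8)(37.9)/(3.990e-06) = 0.2384 Ω
Seg 2: A = π(4.12/2 mm)² = π(2.0600e-03 m)² = 1.333e-05 m²
R_2 = (2.51×10^-8)(17.1)/(1.333e-05) = 0.03219 Ω
Seg 3: A = π(1.63/2 mm)² = π(8.1500e-04 m)² = 2.087e-06 m²
R_3 = (1.63×10^-8)(19.8)/(2.087e-06) = 0.1547 Ω
R_total = R_1 + R_2 + R_3 = 0.425 Ω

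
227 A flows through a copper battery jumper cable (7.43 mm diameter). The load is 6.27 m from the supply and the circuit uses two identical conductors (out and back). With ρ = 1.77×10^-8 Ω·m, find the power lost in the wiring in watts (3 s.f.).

264 W

A = π(d/2)² = π(3.7150e-03 m)² = 4.336e-05 m²
Total conductor length (both ways) L = 2 × 6.27 = 12.54 m
R = ρL/A = (1.77×10^-8)(12.54)/(4.336e-05) = 0.005119 Ω
P = I²R = (227)² × 0.005119 = 264 W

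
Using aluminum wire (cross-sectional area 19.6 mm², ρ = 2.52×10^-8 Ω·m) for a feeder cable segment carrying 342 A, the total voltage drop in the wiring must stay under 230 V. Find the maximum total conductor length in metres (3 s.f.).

A = 19.6 mm² = 1.960e-05 m²
L_max = V_max·A/(1·ρI) = (230)(1.960e-05)/(2.52×10^-8×342) = 523 m

523 m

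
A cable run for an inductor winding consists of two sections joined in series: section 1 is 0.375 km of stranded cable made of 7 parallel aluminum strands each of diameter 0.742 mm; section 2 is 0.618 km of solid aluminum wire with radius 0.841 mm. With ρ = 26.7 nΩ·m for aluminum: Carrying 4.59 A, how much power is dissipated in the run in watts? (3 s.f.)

226 W

ρ = 26.7 nΩ·m = 2.67×10^-8 Ω·m
Section 1: A_strand = π(3.7100e-04)² = 4.324e-07 m²; R₁ = ρL/(N·A_s) = (2.67×10^-8)(375)/(7×4.324e-07) = 3.308 Ω
Section 2: A = πr² = π(8.4100e-04 m)² = 2.222e-06 m²
R₂ = (2.67×10^-8)(618)/(2.222e-06) = 7.426 Ω
R = R₁ + R₂ = 10.73 Ω
P = I²R = (4.59)² × 10.73 = 226 W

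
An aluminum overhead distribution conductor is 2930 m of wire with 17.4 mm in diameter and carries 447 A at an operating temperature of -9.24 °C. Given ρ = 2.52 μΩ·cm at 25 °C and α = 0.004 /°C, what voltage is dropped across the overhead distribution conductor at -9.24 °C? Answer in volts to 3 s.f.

ρ = 2.52 μΩ·cm = 2.52×10^-8 Ω·m
A = π(d/2)² = π(8.7000e-03 m)² = 2.378e-04 m²
R₍25₎ = ρL/A = (2.52×10^-8)(2930)/(2.378e-04) = 0.3105 Ω
R₍-9.24₎ = R₍25₎(1 + αΔT) = 0.3105 × (1 + 0.004×-34.2) = 0.268 Ω
V = IR = 447 × 0.268 = 120 V

120 V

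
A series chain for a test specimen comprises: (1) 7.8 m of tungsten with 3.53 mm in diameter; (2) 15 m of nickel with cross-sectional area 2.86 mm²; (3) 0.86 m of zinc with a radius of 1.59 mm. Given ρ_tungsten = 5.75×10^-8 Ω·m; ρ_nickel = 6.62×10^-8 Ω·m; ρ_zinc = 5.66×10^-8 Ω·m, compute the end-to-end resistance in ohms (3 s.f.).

0.399 Ω

Seg 1: A = π(d/2)² = π(1.7650e-03 m)² = 9.787e-06 m²
R_1 = (5.75×10^-8)(7.8)/(9.787e-06) = 0.04583 Ω
Seg 2: A = 2.86 mm² = 2.860e-06 m²
R_2 = (6.62×10^-8)(15)/(2.860e-06) = 0.3472 Ω
Seg 3: A = πr² = π(1.5900e-03 m)² = 7.942e-06 m²
R_3 = (5.66×10^-8)(0.86)/(7.942e-06) = 0.006129 Ω
R_total = R_1 + R_2 + R_3 = 0.399 Ω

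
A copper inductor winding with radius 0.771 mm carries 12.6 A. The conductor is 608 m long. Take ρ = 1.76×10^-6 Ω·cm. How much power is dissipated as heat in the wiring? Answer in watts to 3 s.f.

910 W

ρ = 1.76×10^-6 Ω·cm = 1.76×10^-8 Ω·m
A = πr² = π(7.7100e-04 m)² = 1.867e-06 m²
R = ρL/A = (1.76×10^-8)(608)/(1.867e-06) = 5.73 Ω
P = I²R = (12.6)² × 5.73 = 910 W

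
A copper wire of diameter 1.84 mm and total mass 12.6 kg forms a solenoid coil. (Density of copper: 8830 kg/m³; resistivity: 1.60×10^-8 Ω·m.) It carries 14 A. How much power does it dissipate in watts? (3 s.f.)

633 W

A = π(d/2)² = π(9.2000e-04 m)² = 2.6590e-06 m²
L = m/(density·A) = 12.6/(8830×2.6590e-06) = 536.6 m
R = ρL/A = (1.60×10^-8)(536.6)/(2.6590e-06) = 3.229 Ω
P = I²R = (14)² × 3.229 = 633 W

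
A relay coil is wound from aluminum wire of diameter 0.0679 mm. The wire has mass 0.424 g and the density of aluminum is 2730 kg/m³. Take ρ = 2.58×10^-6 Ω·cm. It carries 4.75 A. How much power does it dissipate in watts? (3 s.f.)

ρ = 2.58×10^-6 Ω·cm = 2.58×10^-8 Ω·m
A = π(d/2)² = π(3.3950e-05 m)² = 3.6210e-09 m²
L = m/(density·A) = 4.240×10^-4/(2730×3.6210e-09) = 42.89 m
R = ρL/A = (2.58×10^-8)(42.89)/(3.6210e-09) = 305.6 Ω
P = I²R = (4.75)² × 305.6 = 6900 W

6900 W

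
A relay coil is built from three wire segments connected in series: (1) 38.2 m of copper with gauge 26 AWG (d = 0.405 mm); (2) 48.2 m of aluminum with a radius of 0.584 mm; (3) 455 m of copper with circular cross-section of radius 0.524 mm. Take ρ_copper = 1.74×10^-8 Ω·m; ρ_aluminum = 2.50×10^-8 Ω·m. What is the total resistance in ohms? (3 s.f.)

Seg 1: A = π(0.405/2 mm)² = π(2.0250e-04 m)² = 1.288e-07 m²
R_1 = (1.74×10^-8)(38.2)/(1.288e-07) = 5.16 Ω
Seg 2: A = πr² = π(5.8400e-04 m)² = 1.071e-06 m²
R_2 = (2.50×10^-8)(48.2)/(1.071e-06) = 1.125 Ω
Seg 3: A = πr² = π(5.2400e-04 m)² = 8.626e-07 m²
R_3 = (1.74×10^-8)(455)/(8.626e-07) = 9.178 Ω
R_total = R_1 + R_2 + R_3 = 15.5 Ω

15.5 Ω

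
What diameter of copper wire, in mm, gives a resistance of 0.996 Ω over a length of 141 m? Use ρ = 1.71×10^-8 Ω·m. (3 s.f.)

1.76 mm

A = ρL/R = (1.71×10^-8)(141)/(0.996) = 2.421e-06 m²
d = 2√(A/π) = 1.756e-03 m = 1.76 mm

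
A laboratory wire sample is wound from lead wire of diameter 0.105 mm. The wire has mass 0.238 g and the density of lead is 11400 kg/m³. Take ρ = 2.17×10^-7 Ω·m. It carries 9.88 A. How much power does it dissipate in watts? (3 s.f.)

5900 W

A = π(d/2)² = π(5.2500e-05 m)² = 8.6590e-09 m²
L = m/(density·A) = 2.380×10^-4/(11400×8.6590e-09) = 2.411 m
R = ρL/A = (2.17×10^-7)(2.411)/(8.6590e-09) = 60.42 Ω
P = I²R = (9.88)² × 60.42 = 5900 W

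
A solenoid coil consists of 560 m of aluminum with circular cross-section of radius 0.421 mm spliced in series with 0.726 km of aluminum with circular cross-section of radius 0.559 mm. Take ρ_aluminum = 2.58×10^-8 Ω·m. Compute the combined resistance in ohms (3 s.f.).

45.0 Ω

Segment 1: A = πr² = π(4.2100e-04 m)² = 5.568e-07 m²
R₁ = ρL/A = (2.58×10^-8)(560)/(5.568e-07) = 25.95 Ω
Segment 2: A = πr² = π(5.5900e-04 m)² = 9.817e-07 m²
R₂ = (2.58×10^-8)(726)/(9.817e-07) = 19.08 Ω
R = R₁ + R₂ = 45.0 Ω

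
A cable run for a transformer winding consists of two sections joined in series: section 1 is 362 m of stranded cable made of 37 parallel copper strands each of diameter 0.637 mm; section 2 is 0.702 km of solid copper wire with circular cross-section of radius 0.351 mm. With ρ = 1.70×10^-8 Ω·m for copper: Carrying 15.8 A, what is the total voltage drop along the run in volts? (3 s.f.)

Section 1: A_strand = π(3.1850e-04)² = 3.187e-07 m²; R₁ = ρL/(N·A_s) = (1.70×10^-8)(362)/(37×3.187e-07) = 0.5219 Ω
Section 2: A = πr² = π(3.5100e-04 m)² = 3.870e-07 m²
R₂ = (1.70×10^-8)(702)/(3.870e-07) = 30.83 Ω
R = R₁ + R₂ = 31.36 Ω
V = IR = 15.8 × 31.36 = 495 V

495 V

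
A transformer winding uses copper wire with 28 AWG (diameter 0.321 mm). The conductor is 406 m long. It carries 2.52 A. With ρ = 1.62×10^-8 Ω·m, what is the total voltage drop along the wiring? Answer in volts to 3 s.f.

A = π(0.321/2 mm)² = π(1.6050e-04 m)² = 8.093e-08 m²
R = ρL/A = (1.62×10^-8)(406)/(8.093e-08) = 81.27 Ω
V = IR = 2.52 × 81.27 = 205 V

205 V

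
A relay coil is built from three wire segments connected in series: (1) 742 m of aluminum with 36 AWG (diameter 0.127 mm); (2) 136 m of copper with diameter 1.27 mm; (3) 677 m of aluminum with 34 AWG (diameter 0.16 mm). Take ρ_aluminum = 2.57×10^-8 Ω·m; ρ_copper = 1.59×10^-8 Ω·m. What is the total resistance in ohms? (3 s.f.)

Seg 1: A = π(0.127/2 mm)² = π(6.3500e-05 m)² = 1.267e-08 m²
R_1 = (2.57×10^-8)(742)/(1.267e-08) = 1505 Ω
Seg 2: A = π(d/2)² = π(6.3500e-04 m)² = 1.267e-06 m²
R_2 = (1.59×10^-8)(136)/(1.267e-06) = 1.707 Ω
Seg 3: A = π(0.16/2 mm)² = π(8.0000e-05 m)² = 2.011e-08 m²
R_3 = (2.57×10^-8)(677)/(2.011e-08) = 865.4 Ω
R_total = R_1 + R_2 + R_3 = 2370 Ω

2370 Ω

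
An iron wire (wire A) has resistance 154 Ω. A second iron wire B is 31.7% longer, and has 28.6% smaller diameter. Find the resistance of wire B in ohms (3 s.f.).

R ∝ L/d², so R_B/R_A = (1 + 31.7/100) × (1 − 28.6/100)⁻²
= 1.317 × 1.962 = 2.583
R_B = 2.583 × 154 = 398 Ω

398 Ω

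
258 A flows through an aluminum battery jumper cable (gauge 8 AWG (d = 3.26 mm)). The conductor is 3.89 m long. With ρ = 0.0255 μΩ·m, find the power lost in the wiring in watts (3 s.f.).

791 W

ρ = 0.0255 μΩ·m = 2.55×10^-8 Ω·m
A = π(3.26/2 mm)² = π(1.6300e-03 m)² = 8.347e-06 m²
R = ρL/A = (2.55×10^-8)(3.89)/(8.347e-06) = 0.01188 Ω
P = I²R = (258)² × 0.01188 = 791 W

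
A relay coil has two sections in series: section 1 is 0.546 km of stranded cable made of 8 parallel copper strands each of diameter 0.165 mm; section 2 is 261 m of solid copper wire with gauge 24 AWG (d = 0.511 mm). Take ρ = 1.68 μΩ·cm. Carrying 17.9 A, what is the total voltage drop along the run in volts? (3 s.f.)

1340 V

ρ = 1.68 μΩ·cm = 1.68×10^-8 Ω·m
Section 1: A_strand = π(8.2500e-05)² = 2.138e-08 m²; R₁ = ρL/(N·A_s) = (1.68×10^-8)(546)/(8×2.138e-08) = 53.62 Ω
Section 2: A = π(0.511/2 mm)² = π(2.5550e-04 m)² = 2.051e-07 m²
R₂ = (1.68×10^-8)(261)/(2.051e-07) = 21.38 Ω
R = R₁ + R₂ = 75 Ω
V = IR = 17.9 × 75 = 1340 V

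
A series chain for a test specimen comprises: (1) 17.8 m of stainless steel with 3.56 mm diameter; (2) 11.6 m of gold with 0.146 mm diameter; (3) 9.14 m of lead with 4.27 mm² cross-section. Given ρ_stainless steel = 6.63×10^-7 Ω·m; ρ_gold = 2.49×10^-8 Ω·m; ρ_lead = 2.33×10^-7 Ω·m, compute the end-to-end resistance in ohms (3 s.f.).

18.9 Ω

Seg 1: A = π(d/2)² = π(1.7800e-03 m)² = 9.954e-06 m²
R_1 = (6.63×10^-7)(17.8)/(9.954e-06) = 1.186 Ω
Seg 2: A = π(d/2)² = π(7.3000e-05 m)² = 1.674e-08 m²
R_2 = (2.49×10^-8)(11.6)/(1.674e-08) = 17.25 Ω
Seg 3: A = 4.27 mm² = 4.270e-06 m²
R_3 = (2.33×10^-7)(9.14)/(4.270e-06) = 0.4987 Ω
R_total = R_1 + R_2 + R_3 = 18.9 Ω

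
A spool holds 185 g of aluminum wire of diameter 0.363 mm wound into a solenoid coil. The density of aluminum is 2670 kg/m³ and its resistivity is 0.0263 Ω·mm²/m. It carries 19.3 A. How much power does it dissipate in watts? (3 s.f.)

63400 W

ρ = 0.0263 Ω·mm²/m = 2.63×10^-8 Ω·m
A = π(d/2)² = π(1.8150e-04 m)² = 1.0349e-07 m²
L = m/(density·A) = 0.185/(2670×1.0349e-07) = 669.5 m
R = ρL/A = (2.63×10^-8)(669.5)/(1.0349e-07) = 170.1 Ω
P = I²R = (19.3)² × 170.1 = 63400 W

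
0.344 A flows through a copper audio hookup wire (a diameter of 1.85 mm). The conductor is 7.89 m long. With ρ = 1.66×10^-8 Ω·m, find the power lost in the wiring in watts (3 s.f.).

A = π(d/2)² = π(9.2500e-04 m)² = 2.688e-06 m²
R = ρL/A = (1.66×10^-8)(7.89)/(2.688e-06) = 0.04872 Ω
P = I²R = (0.344)² × 0.04872 = 0.00577 W

0.00577 W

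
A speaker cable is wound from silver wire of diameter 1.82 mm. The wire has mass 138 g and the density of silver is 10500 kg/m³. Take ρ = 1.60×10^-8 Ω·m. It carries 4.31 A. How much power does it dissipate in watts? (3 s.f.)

A = π(d/2)² = π(9.1000e-04 m)² = 2.6016e-06 m²
L = m/(density·A) = 0.138/(10500×2.6016e-06) = 5.052 m
R = ρL/A = (1.60×10^-8)(5.052)/(2.6016e-06) = 0.03107 Ω
P = I²R = (4.31)² × 0.03107 = 0.577 W

0.577 W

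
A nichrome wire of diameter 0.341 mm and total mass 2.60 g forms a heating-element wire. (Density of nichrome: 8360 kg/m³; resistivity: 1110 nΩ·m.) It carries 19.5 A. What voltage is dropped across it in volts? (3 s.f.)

ρ = 1110 nΩ·m = 1.11×10^-6 Ω·m
A = π(d/2)² = π(1.7050e-04 m)² = 9.1327e-08 m²
L = m/(density·A) = 0.0026/(8360×9.1327e-08) = 3.405 m
R = ρL/A = (1.11×10^-6)(3.405)/(9.1327e-08) = 41.39 Ω
V = IR = 19.5 × 41.39 = 807 V

807 V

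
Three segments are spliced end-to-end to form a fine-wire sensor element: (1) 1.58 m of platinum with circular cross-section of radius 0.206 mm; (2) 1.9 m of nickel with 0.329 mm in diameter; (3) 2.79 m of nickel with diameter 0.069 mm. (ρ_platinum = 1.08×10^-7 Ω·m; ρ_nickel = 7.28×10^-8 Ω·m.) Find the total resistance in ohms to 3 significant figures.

57.2 Ω

Seg 1: A = πr² = π(2.0600e-04 m)² = 1.333e-07 m²
R_1 = (1.08×10^-7)(1.58)/(1.333e-07) = 1.28 Ω
Seg 2: A = π(d/2)² = π(1.6450e-04 m)² = 8.501e-08 m²
R_2 = (7.28×10^-8)(1.9)/(8.501e-08) = 1.627 Ω
Seg 3: A = π(d/2)² = π(3.4500e-05 m)² = 3.739e-09 m²
R_3 = (7.28×10^-8)(2.79)/(3.739e-09) = 54.32 Ω
R_total = R_1 + R_2 + R_3 = 57.2 Ω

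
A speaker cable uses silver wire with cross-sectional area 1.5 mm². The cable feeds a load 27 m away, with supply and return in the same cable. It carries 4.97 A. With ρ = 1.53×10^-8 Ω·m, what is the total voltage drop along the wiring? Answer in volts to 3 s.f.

2.74 V

A = 1.5 mm² = 1.500e-06 m²
Total conductor length (both ways) L = 2 × 27 = 54 m
R = ρL/A = (1.53×10^-8)(54)/(1.500e-06) = 0.5508 Ω
V = IR = 4.97 × 0.5508 = 2.74 V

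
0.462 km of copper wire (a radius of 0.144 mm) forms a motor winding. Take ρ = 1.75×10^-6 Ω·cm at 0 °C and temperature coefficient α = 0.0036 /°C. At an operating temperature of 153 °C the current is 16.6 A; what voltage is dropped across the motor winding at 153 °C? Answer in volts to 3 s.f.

ρ = 1.75×10^-6 Ω·cm = 1.75×10^-8 Ω·m
A = πr² = π(1.4400e-04 m)² = 6.514e-08 m²
R₍0₎ = ρL/A = (1.75×10^-8)(462)/(6.514e-08) = 124.1 Ω
R₍153₎ = R₍0₎(1 + αΔT) = 124.1 × (1 + 0.0036×153) = 192.5 Ω
V = IR = 16.6 × 192.5 = 3190 V

3190 V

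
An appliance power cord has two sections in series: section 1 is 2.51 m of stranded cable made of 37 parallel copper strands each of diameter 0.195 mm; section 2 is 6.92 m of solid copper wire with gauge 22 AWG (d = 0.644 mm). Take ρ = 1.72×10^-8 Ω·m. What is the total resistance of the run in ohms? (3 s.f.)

Section 1: A_strand = π(9.7500e-05)² = 2.986e-08 m²; R₁ = ρL/(N·A_s) = (1.72×10^-8)(2.51)/(37×2.986e-08) = 0.03907 Ω
Section 2: A = π(0.644/2 mm)² = π(3.2200e-04 m)² = 3.257e-07 m²
R₂ = (1.72×10^-8)(6.92)/(3.257e-07) = 0.3654 Ω
R = R₁ + R₂ = 0.404 Ω

0.404 Ω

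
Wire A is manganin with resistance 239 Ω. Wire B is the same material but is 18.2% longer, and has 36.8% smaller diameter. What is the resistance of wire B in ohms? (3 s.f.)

R ∝ L/d², so R_B/R_A = (1 + 18.2/100) × (1 − 36.8/100)⁻²
= 1.182 × 2.504 = 2.959
R_B = 2.959 × 239 = 707 Ω

707 Ω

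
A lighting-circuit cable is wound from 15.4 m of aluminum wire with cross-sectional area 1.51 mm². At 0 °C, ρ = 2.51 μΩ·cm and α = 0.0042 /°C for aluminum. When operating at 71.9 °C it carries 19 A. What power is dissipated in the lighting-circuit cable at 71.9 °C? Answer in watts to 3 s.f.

ρ = 2.51 μΩ·cm = 2.51×10^-8 Ω·m
A = 1.51 mm² = 1.510e-06 m²
R₍0₎ = ρL/A = (2.51×10^-8)(15.4)/(1.510e-06) = 0.256 Ω
R₍71.9₎ = R₍0₎(1 + αΔT) = 0.256 × (1 + 0.0042×71.9) = 0.3333 Ω
P = I²R = (19)² × 0.3333 = 120 W

120 W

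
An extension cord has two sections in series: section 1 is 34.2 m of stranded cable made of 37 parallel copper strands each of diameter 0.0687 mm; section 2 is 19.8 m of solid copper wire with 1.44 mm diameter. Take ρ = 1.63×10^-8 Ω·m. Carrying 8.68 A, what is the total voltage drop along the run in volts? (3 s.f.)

Section 1: A_strand = π(3.4350e-05)² = 3.707e-09 m²; R₁ = ρL/(N·A_s) = (1.63×10^-8)(34.2)/(37×3.707e-09) = 4.065 Ω
Section 2: A = π(d/2)² = π(7.2000e-04 m)² = 1.629e-06 m²
R₂ = (1.63×10^-8)(19.8)/(1.629e-06) = 0.1982 Ω
R = R₁ + R₂ = 4.263 Ω
V = IR = 8.68 × 4.263 = 37.0 V

37.0 V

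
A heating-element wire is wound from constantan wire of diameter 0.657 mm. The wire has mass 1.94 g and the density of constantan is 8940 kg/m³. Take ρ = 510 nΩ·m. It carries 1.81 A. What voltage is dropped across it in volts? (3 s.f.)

ρ = 510 nΩ·m = 5.10×10^-7 Ω·m
A = π(d/2)² = π(3.2850e-04 m)² = 3.3902e-07 m²
L = m/(density·A) = 0.00194/(8940×3.3902e-07) = 0.6401 m
R = ρL/A = (5.10×10^-7)(0.6401)/(3.3902e-07) = 0.9629 Ω
V = IR = 1.81 × 0.9629 = 1.74 V

1.74 V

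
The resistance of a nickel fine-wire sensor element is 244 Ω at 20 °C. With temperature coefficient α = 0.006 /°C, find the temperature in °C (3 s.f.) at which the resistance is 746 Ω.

R = R₀(1 + α(T − T₀)) ⇒ T = T₀ + (R/R₀ − 1)/α
T = 20 + (746/244 − 1)/0.006 = 20 + (2.057)/0.006 = 363 °C

363 °C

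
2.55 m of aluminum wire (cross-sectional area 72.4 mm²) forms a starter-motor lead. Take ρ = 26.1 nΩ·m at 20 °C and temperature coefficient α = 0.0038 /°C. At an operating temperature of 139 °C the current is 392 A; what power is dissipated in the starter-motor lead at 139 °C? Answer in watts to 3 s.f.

205 W

ρ = 26.1 nΩ·m = 2.61×10^-8 Ω·m
A = 72.4 mm² = 7.240e-05 m²
R₍20₎ = ρL/A = (2.61×10^-8)(2.55)/(7.240e-05) = 9.193×10^-4 Ω
R₍139₎ = R₍20₎(1 + αΔT) = 9.193×10^-4 × (1 + 0.0038×119) = 0.001335 Ω
P = I²R = (392)² × 0.001335 = 205 W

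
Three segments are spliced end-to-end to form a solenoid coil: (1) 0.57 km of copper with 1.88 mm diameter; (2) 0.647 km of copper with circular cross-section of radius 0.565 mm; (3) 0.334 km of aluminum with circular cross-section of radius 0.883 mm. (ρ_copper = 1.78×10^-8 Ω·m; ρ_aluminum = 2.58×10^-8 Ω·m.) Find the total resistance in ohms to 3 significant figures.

Seg 1: A = π(d/2)² = π(9.4000e-04 m)² = 2.776e-06 m²
R_1 = (1.78×10^-8)(570)/(2.776e-06) = 3.655 Ω
Seg 2: A = πr² = π(5.6500e-04 m)² = 1.003e-06 m²
R_2 = (1.78×10^-8)(647)/(1.003e-06) = 11.48 Ω
Seg 3: A = πr² = π(8.8300e-04 m)² = 2.449e-06 m²
R_3 = (2.58×10^-8)(334)/(2.449e-06) = 3.518 Ω
R_total = R_1 + R_2 + R_3 = 18.7 Ω

18.7 Ω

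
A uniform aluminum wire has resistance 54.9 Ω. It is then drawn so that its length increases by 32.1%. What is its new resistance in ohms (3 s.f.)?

k = 1 + 32.1/100 = 1.321; volume constant ⇒ A' = A/k, so R' = k²R.
R' = 1.745 × 54.9 = 95.8 Ω

95.8 Ω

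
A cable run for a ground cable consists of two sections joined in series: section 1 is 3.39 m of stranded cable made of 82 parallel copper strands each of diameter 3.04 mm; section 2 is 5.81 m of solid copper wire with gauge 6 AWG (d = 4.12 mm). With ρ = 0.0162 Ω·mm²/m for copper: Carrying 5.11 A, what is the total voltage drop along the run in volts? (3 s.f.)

ρ = 0.0162 Ω·mm²/m = 1.62×10^-8 Ω·m
Section 1: A_strand = π(1.5200e-03)² = 7.258e-06 m²; R₁ = ρL/(N·A_s) = (1.62×10^-8)(3.39)/(82×7.258e-06) = 9.227×10^-5 Ω
Section 2: A = π(4.12/2 mm)² = π(2.0600e-03 m)² = 1.333e-05 m²
R₂ = (1.62×10^-8)(5.81)/(1.333e-05) = 0.00706 Ω
R = R₁ + R₂ = 0.007152 Ω
V = IR = 5.11 × 0.007152 = 0.0365 V

0.0365 V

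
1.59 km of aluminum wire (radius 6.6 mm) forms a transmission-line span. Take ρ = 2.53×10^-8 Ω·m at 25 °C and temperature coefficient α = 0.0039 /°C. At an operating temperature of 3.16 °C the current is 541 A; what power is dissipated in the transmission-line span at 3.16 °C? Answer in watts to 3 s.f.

A = πr² = π(6.6000e-03 m)² = 1.368e-04 m²
R₍25₎ = ρL/A = (2.53×10^-8)(1590)/(1.368e-04) = 0.294 Ω
R₍3.16₎ = R₍25₎(1 + αΔT) = 0.294 × (1 + 0.0039×-21.8) = 0.2689 Ω
P = I²R = (541)² × 0.2689 = 78700 W

78700 W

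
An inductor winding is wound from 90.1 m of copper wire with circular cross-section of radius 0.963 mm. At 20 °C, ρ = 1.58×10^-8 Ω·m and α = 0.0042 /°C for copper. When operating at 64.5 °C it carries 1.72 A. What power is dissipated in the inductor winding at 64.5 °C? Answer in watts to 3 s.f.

A = πr² = π(9.6300e-04 m)² = 2.913e-06 m²
R₍20₎ = ρL/A = (1.58×10^-8)(90.1)/(2.913e-06) = 0.4886 Ω
R₍64.5₎ = R₍20₎(1 + αΔT) = 0.4886 × (1 + 0.0042×44.5) = 0.58 Ω
P = I²R = (1.72)² × 0.58 = 1.72 W

1.72 W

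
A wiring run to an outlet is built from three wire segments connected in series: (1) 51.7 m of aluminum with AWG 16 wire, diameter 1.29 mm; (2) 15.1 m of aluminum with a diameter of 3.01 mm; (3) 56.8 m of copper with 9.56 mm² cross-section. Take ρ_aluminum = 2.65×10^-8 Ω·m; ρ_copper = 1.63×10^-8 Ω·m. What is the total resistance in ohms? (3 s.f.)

Seg 1: A = π(1.29/2 mm)² = π(6.4500e-04 m)² = 1.307e-06 m²
R_1 = (2.65×10^-8)(51.7)/(1.307e-06) = 1.048 Ω
Seg 2: A = π(d/2)² = π(1.5050e-03 m)² = 7.116e-06 m²
R_2 = (2.65×10^-8)(15.1)/(7.116e-06) = 0.05623 Ω
Seg 3: A = 9.56 mm² = 9.560e-06 m²
R_3 = (1.63×10^-8)(56.8)/(9.560e-06) = 0.09685 Ω
R_total = R_1 + R_2 + R_3 = 1.20 Ω

1.20 Ω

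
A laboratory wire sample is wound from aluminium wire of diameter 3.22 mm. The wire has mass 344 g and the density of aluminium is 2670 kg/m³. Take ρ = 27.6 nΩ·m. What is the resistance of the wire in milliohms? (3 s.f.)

ρ = 27.6 nΩ·m = 2.76×10^-8 Ω·m
A = π(d/2)² = π(1.6100e-03 m)² = 8.1433e-06 m²
L = m/(density·A) = 0.344/(2670×8.1433e-06) = 15.82 m
R = ρL/A = (2.76×10^-8)(15.82)/(8.1433e-06) = 53.6 mΩ

53.6 mΩ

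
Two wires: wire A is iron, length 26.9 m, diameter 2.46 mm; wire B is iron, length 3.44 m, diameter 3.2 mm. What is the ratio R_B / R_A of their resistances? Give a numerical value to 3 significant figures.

0.0756

R ∝ ρL/d², so R_B/R_A = (L_B/L_A) × (d_A/d_B)²
= (3.44/26.9) × (2.46/3.2)² = 0.0756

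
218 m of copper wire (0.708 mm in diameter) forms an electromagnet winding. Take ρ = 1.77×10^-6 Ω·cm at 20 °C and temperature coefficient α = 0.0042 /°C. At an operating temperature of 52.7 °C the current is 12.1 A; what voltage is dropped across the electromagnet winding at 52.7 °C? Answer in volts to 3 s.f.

ρ = 1.77×10^-6 Ω·cm = 1.77×10^-8 Ω·m
A = π(d/2)² = π(3.5400e-04 m)² = 3.937e-07 m²
R₍20₎ = ρL/A = (1.77×10^-8)(218)/(3.937e-07) = 9.801 Ω
R₍52.7₎ = R₍20₎(1 + αΔT) = 9.801 × (1 + 0.0042×32.7) = 11.15 Ω
V = IR = 12.1 × 11.15 = 135 V

135 V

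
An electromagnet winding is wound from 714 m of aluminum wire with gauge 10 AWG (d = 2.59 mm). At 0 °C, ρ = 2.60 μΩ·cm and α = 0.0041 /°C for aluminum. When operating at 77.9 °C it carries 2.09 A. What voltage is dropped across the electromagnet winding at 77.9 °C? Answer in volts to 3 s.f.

ρ = 2.60 μΩ·cm = 2.60×10^-8 Ω·m
A = π(2.59/2 mm)² = π(1.2950e-03 m)² = 5.269e-06 m²
R₍0₎ = ρL/A = (2.60×10^-8)(714)/(5.269e-06) = 3.524 Ω
R₍77.9₎ = R₍0₎(1 + αΔT) = 3.524 × (1 + 0.0041×77.9) = 4.649 Ω
V = IR = 2.09 × 4.649 = 9.72 V

9.72 V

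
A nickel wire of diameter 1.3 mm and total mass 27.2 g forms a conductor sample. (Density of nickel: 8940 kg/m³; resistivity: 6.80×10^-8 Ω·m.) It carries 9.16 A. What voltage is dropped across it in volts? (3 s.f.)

1.08 V

A = π(d/2)² = π(6.5000e-04 m)² = 1.3273e-06 m²
L = m/(density·A) = 0.0272/(8940×1.3273e-06) = 2.292 m
R = ρL/A = (6.80×10^-8)(2.292)/(1.3273e-06) = 0.1174 Ω
V = IR = 9.16 × 0.1174 = 1.08 V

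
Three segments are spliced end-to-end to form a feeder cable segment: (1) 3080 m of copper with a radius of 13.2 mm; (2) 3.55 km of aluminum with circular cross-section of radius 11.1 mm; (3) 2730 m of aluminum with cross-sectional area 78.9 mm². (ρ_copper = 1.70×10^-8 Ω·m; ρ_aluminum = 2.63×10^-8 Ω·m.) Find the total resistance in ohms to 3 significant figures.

1.25 Ω

Seg 1: A = πr² = π(1.3200e-02 m)² = 5.474e-04 m²
R_1 = (1.70×10^-8)(3080)/(5.474e-04) = 0.09565 Ω
Seg 2: A = πr² = π(1.1100e-02 m)² = 3.871e-04 m²
R_2 = (2.63×10^-8)(3550)/(3.871e-04) = 0.2412 Ω
Seg 3: A = 78.9 mm² = 7.890e-05 m²
R_3 = (2.63×10^-8)(2730)/(7.890e-05) = 0.91 Ω
R_total = R_1 + R_2 + R_3 = 1.25 Ω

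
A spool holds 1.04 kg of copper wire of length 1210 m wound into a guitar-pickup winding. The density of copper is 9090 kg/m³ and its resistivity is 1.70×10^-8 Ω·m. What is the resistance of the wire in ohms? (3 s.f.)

A = m/(density·L) = 1.04/(9090×1210) = 9.4555e-08 m²
R = ρL/A = (1.70×10^-8)(1210)/(9.4555e-08) = 218 Ω

218 Ω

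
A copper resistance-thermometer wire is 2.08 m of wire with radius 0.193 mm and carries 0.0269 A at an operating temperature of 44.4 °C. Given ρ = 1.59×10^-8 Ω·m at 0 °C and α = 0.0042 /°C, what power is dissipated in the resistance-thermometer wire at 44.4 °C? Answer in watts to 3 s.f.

2.43×10^-4 W

A = πr² = π(1.9300e-04 m)² = 1.170e-07 m²
R₍0₎ = ρL/A = (1.59×10^-8)(2.08)/(1.170e-07) = 0.2826 Ω
R₍44.4₎ = R₍0₎(1 + αΔT) = 0.2826 × (1 + 0.0042×44.4) = 0.3353 Ω
P = I²R = (0.0269)² × 0.3353 = 2.43×10^-4 W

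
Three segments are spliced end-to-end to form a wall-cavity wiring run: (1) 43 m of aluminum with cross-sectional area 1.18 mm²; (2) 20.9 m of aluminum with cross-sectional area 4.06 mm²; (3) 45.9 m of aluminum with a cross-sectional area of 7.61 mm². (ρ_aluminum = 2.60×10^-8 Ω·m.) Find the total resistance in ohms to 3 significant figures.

Seg 1: A = 1.18 mm² = 1.180e-06 m²
R_1 = (2.60×10^-8)(43)/(1.180e-06) = 0.9475 Ω
Seg 2: A = 4.06 mm² = 4.060e-06 m²
R_2 = (2.60×10^-8)(20.9)/(4.060e-06) = 0.1338 Ω
Seg 3: A = 7.61 mm² = 7.610e-06 m²
R_3 = (2.60×10^-8)(45.9)/(7.610e-06) = 0.1568 Ω
R_total = R_1 + R_2 + R_3 = 1.24 Ω

1.24 Ω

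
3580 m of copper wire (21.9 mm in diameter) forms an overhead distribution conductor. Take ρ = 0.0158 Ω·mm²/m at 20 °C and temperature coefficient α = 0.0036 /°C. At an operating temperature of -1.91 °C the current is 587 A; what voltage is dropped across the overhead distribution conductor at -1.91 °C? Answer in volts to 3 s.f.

ρ = 0.0158 Ω·mm²/m = 1.58×10^-8 Ω·m
A = π(d/2)² = π(1.0950e-02 m)² = 3.767e-04 m²
R₍20₎ = ρL/A = (1.58×10^-8)(3580)/(3.767e-04) = 0.1502 Ω
R₍-1.91₎ = R₍20₎(1 + αΔT) = 0.1502 × (1 + 0.0036×-21.9) = 0.1383 Ω
V = IR = 587 × 0.1383 = 81.2 V

81.2 V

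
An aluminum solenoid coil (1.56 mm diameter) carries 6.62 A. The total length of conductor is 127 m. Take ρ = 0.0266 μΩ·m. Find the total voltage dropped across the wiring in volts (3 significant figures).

ρ = 0.0266 μΩ·m = 2.66×10^-8 Ω·m
A = π(d/2)² = π(7.8000e-04 m)² = 1.911e-06 m²
R = ρL/A = (2.66×10^-8)(127)/(1.911e-06) = 1.767 Ω
V = IR = 6.62 × 1.767 = 11.7 V

11.7 V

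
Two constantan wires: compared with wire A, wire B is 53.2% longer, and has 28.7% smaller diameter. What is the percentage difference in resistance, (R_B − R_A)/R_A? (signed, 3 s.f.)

R ∝ L/d², so R_B/R_A = (1 + 53.2/100) × (1 − 28.7/100)⁻²
= 1.532 × 1.967 = 3.014
(R_B − R_A)/R_A = 3.014 − 1 = 201%

201%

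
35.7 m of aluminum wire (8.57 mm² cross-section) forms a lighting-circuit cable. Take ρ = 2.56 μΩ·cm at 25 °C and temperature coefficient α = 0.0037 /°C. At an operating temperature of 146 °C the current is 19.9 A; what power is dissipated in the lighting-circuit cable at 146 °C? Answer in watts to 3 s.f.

61.1 W

ρ = 2.56 μΩ·cm = 2.56×10^-8 Ω·m
A = 8.57 mm² = 8.570e-06 m²
R₍25₎ = ρL/A = (2.56×10^-8)(35.7)/(8.570e-06) = 0.1066 Ω
R₍146₎ = R₍25₎(1 + αΔT) = 0.1066 × (1 + 0.0037×121) = 0.1544 Ω
P = I²R = (19.9)² × 0.1544 = 61.1 W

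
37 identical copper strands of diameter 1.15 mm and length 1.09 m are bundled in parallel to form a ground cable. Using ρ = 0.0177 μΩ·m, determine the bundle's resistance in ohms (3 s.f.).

ρ = 0.0177 μΩ·m = 1.77×10^-8 Ω·m
A_strand = π(5.7500e-04 m)² = 1.039e-06 m²
R_strand = ρL/A = (1.77×10^-8)(1.09)/(1.039e-06) = 0.01857 Ω
R_total = R_strand/N = 0.01857/37 = 5.02×10^-4 Ω

5.02×10^-4 Ω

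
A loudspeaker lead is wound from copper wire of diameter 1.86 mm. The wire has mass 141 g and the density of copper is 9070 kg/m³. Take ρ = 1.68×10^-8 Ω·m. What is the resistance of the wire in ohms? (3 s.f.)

A = π(d/2)² = π(9.3000e-04 m)² = 2.7172e-06 m²
L = m/(density·A) = 0.141/(9070×2.7172e-06) = 5.721 m
R = ρL/A = (1.68×10^-8)(5.721)/(2.7172e-06) = 0.0354 Ω

0.0354 Ω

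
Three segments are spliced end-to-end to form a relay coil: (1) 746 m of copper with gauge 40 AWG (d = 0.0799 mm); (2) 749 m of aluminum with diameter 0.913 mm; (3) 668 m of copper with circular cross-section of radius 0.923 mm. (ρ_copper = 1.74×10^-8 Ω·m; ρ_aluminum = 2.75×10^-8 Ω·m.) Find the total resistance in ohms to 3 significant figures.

2620 Ω

Seg 1: A = π(0.0799/2 mm)² = π(3.9950e-05 m)² = 5.014e-09 m²
R_1 = (1.74×10^-8)(746)/(5.014e-09) = 2589 Ω
Seg 2: A = π(d/2)² = π(4.5650e-04 m)² = 6.547e-07 m²
R_2 = (2.75×10^-8)(749)/(6.547e-07) = 31.46 Ω
Seg 3: A = πr² = π(9.2300e-04 m)² = 2.676e-06 m²
R_3 = (1.74×10^-8)(668)/(2.676e-06) = 4.343 Ω
R_total = R_1 + R_2 + R_3 = 2620 Ω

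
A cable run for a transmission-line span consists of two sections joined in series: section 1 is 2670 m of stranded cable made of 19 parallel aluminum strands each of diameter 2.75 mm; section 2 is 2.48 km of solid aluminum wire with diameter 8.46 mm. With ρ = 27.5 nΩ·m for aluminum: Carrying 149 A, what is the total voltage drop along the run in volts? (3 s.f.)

ρ = 27.5 nΩ·m = 2.75×10^-8 Ω·m
Section 1: A_strand = π(1.3750e-03)² = 5.940e-06 m²; R₁ = ρL/(N·A_s) = (2.75×10^-8)(2670)/(19×5.940e-06) = 0.6506 Ω
Section 2: A = π(d/2)² = π(4.2300e-03 m)² = 5.621e-05 m²
R₂ = (2.75×10^-8)(2480)/(5.621e-05) = 1.213 Ω
R = R₁ + R₂ = 1.864 Ω
V = IR = 149 × 1.864 = 278 V

278 V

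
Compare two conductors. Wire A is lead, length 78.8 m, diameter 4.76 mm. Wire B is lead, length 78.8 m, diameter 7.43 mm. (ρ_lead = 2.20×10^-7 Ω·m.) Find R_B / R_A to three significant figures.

R ∝ ρL/d², so R_B/R_A = (d_A/d_B)²
= (4.76/7.43)² = 0.410

0.410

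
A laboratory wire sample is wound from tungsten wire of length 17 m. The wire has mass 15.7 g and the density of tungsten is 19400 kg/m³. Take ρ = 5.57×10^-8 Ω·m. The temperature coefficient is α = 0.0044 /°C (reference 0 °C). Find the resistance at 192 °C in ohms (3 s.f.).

36.7 Ω

A = m/(density·L) = 0.0157/(19400×17) = 4.7605e-08 m²
R = ρL/A = (5.57×10^-8)(17)/(4.7605e-08) = 19.89 Ω
R(192 °C) = 19.89 × (1 + 0.0044×192) = 36.7 Ω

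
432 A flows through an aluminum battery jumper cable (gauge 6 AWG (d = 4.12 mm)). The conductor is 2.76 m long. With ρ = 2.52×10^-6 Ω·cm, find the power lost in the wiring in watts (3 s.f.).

974 W

ρ = 2.52×10^-6 Ω·cm = 2.52×10^-8 Ω·m
A = π(4.12/2 mm)² = π(2.0600e-03 m)² = 1.333e-05 m²
R = ρL/A = (2.52×10^-8)(2.76)/(1.333e-05) = 0.005217 Ω
P = I²R = (432)² × 0.005217 = 974 W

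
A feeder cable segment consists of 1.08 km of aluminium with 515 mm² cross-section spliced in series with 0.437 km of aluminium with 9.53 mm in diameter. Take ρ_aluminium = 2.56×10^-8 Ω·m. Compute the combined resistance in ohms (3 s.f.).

Segment 1: A = 515 mm² = 5.150e-04 m²
R₁ = ρL/A = (2.56×10^-8)(1080)/(5.150e-04) = 0.05369 Ω
Segment 2: A = π(d/2)² = π(4.7650e-03 m)² = 7.133e-05 m²
R₂ = (2.56×10^-8)(437)/(7.133e-05) = 0.1568 Ω
R = R₁ + R₂ = 0.211 Ω

0.211 Ω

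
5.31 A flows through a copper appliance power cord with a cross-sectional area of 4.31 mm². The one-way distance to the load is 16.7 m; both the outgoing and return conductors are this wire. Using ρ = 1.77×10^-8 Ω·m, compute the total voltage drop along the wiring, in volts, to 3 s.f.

A = 4.31 mm² = 4.310e-06 m²
Total conductor length (both ways) L = 2 × 16.7 = 33.4 m
R = ρL/A = (1.77×10^-8)(33.4)/(4.310e-06) = 0.1372 Ω
V = IR = 5.31 × 0.1372 = 0.728 V

0.728 V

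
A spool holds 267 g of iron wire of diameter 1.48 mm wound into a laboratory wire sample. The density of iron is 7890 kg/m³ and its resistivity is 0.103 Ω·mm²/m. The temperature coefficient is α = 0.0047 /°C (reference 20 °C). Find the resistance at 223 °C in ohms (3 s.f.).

ρ = 0.103 Ω·mm²/m = 1.03×10^-7 Ω·m
A = π(d/2)² = π(7.4000e-04 m)² = 1.7203e-06 m²
L = m/(density·A) = 0.267/(7890×1.7203e-06) = 19.67 m
R = ρL/A = (1.03×10^-7)(19.67)/(1.7203e-06) = 1.178 Ω
R(223 °C) = 1.178 × (1 + 0.0047×203) = 2.30 Ω

2.30 Ω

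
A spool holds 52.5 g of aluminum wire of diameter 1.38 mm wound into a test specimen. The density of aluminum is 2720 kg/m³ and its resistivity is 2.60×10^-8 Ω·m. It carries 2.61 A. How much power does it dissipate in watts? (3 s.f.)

1.53 W

A = π(d/2)² = π(6.9000e-04 m)² = 1.4957e-06 m²
L = m/(density·A) = 0.0525/(2720×1.4957e-06) = 12.9 m
R = ρL/A = (2.60×10^-8)(12.9)/(1.4957e-06) = 0.2243 Ω
P = I²R = (2.61)² × 0.2243 = 1.53 W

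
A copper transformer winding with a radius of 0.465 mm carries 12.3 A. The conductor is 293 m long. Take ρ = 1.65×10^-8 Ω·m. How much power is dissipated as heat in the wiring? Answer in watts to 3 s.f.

1080 W

A = πr² = π(4.6500e-04 m)² = 6.793e-07 m²
R = ρL/A = (1.65×10^-8)(293)/(6.793e-07) = 7.117 Ω
P = I²R = (12.3)² × 7.117 = 1080 W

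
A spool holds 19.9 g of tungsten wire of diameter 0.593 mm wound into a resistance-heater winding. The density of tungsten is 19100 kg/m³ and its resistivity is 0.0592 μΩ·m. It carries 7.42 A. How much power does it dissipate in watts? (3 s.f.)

ρ = 0.0592 μΩ·m = 5.92×10^-8 Ω·m
A = π(d/2)² = π(2.9650e-04 m)² = 2.7618e-07 m²
L = m/(density·A) = 0.0199/(19100×2.7618e-07) = 3.772 m
R = ρL/A = (5.92×10^-8)(3.772)/(2.7618e-07) = 0.8086 Ω
P = I²R = (7.42)² × 0.8086 = 44.5 W

44.5 W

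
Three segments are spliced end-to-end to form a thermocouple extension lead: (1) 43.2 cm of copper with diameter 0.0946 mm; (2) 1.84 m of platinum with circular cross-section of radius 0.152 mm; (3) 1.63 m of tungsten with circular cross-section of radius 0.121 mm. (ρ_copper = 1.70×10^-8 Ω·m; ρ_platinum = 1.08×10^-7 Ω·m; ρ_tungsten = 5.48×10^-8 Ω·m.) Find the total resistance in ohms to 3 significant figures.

Seg 1: A = π(d/2)² = π(4.7300e-05 m)² = 7.029e-09 m²
R_1 = (1.70×10^-8)(0.432)/(7.029e-09) = 1.045 Ω
Seg 2: A = πr² = π(1.5200e-04 m)² = 7.258e-08 m²
R_2 = (1.08×10^-7)(1.84)/(7.258e-08) = 2.738 Ω
Seg 3: A = πr² = π(1.2100e-04 m)² = 4.600e-08 m²
R_3 = (5.48×10^-8)(1.63)/(4.600e-08) = 1.942 Ω
R_total = R_1 + R_2 + R_3 = 5.72 Ω

5.72 Ω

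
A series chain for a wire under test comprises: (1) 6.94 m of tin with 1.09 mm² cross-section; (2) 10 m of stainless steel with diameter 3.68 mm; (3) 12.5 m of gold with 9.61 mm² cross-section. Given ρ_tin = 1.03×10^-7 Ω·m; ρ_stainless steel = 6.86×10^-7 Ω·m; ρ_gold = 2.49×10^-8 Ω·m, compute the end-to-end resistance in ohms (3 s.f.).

Seg 1: A = 1.09 mm² = 1.090e-06 m²
R_1 = (1.03×10^-7)(6.94)/(1.090e-06) = 0.6558 Ω
Seg 2: A = π(d/2)² = π(1.8400e-03 m)² = 1.064e-05 m²
R_2 = (6.86×10^-7)(10)/(1.064e-05) = 0.645 Ω
Seg 3: A = 9.61 mm² = 9.610e-06 m²
R_3 = (2.49×10^-8)(12.5)/(9.610e-06) = 0.03239 Ω
R_total = R_1 + R_2 + R_3 = 1.33 Ω

1.33 Ω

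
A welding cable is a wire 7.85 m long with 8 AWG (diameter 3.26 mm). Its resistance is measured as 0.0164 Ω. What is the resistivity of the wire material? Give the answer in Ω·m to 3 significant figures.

1.74×10^-8 Ω·m

A = π(3.26/2 mm)² = π(1.6300e-03 m)² = 8.347e-06 m²
ρ = RA/L = (0.0164)(8.347e-06)/(7.85) = 1.74×10^-8 Ω·m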